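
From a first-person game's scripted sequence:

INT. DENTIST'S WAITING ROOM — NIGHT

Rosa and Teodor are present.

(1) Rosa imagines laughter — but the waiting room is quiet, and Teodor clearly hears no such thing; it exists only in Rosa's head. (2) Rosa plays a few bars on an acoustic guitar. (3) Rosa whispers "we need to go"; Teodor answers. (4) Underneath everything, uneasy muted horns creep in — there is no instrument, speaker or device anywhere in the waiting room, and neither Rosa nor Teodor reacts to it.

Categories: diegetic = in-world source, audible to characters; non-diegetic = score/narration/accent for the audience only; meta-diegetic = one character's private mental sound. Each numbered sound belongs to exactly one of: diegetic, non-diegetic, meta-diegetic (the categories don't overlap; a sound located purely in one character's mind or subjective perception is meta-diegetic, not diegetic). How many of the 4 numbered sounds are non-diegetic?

1

Sound (1): the sound is imagined by Rosa; nothing in the story world is producing it and Teodor can't hear it, so meta-diegetic.
(2) is diegetic: the instrument and the performer are both in the scene.
(3) on-screen dialogue — Rosa speaks and Teodor is there to hear → diegetic.
Sound (4): nothing in the waiting room produces it and the characters don't hear it — pure soundtrack, so non-diegetic.
So 1 of the 4 is non-diegetic: (4).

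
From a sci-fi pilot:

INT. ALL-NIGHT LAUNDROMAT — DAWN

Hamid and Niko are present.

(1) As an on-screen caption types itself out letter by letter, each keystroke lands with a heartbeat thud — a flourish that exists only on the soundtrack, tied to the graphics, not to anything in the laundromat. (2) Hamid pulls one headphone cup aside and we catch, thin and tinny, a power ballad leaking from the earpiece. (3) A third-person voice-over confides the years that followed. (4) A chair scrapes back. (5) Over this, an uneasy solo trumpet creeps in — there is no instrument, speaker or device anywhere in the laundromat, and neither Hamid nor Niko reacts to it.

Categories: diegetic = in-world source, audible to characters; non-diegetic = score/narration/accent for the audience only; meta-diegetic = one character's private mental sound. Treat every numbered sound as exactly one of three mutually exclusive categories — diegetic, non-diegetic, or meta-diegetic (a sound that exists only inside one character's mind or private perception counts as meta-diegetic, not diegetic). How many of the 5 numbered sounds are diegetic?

(1) the caption isn't part of the story world, so neither is the sound tied to it → non-diegetic.
(2) is diegetic: the headphones are an on-screen source.
(3) is non-diegetic: external voice-over — not a character, not heard by anyone in the scene.
Sound (4): an in-world source (a chair); characters could hear it, so diegetic.
(5) is non-diegetic: it has no source in the story world and no character can hear it — it's underscore.
Diegetic: (2), (4) — that's 2.

2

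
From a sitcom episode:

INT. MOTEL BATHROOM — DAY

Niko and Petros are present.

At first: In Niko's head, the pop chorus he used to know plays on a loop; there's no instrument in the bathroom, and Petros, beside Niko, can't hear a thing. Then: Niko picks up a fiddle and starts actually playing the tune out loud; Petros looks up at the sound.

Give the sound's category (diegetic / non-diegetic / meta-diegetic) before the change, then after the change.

meta-diegetic, diegetic

Before the change: the tune exists only as Niko's private memory; Petros can't hear it → meta-diegetic.
After the change: Niko is now producing it live on a fiddle, in the room, and Petros hears it → diegetic.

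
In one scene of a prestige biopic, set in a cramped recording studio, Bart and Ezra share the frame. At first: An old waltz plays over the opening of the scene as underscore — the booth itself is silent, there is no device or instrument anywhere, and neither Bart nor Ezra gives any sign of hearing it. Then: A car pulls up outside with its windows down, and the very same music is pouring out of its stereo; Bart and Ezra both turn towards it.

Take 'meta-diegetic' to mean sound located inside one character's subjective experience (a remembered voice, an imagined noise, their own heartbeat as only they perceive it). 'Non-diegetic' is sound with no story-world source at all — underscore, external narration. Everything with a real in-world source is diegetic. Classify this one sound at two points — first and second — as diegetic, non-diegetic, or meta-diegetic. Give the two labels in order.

non-diegetic, diegetic

First: no in-world source exists and no character can hear it — underscore → non-diegetic.
Second: the car stereo is now a real source in the story world and the characters hear it → diegetic.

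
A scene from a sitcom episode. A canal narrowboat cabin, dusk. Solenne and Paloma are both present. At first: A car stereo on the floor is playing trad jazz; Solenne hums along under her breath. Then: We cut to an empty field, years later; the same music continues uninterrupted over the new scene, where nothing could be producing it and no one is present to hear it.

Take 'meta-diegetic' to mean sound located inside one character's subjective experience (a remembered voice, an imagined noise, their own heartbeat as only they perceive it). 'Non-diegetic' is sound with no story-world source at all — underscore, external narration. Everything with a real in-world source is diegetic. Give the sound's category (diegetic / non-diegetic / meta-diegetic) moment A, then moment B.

diegetic, non-diegetic

Moment A: a car stereo is a real in-scene source and Solenne reacts to it → diegetic.
Moment B: there is no longer any in-world source and no one can hear it — it has become underscore → non-diegetic.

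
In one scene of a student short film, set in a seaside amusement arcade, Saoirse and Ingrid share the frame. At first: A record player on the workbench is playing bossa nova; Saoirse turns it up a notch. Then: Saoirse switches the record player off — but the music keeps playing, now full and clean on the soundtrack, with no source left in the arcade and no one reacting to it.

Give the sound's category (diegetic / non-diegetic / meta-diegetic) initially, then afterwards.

Initially: a record player is a real in-scene source and Saoirse reacts to it → diegetic.
Afterwards: there is no longer any in-world source and no one can hear it — it has become underscore → non-diegetic.

diegetic, non-diegetic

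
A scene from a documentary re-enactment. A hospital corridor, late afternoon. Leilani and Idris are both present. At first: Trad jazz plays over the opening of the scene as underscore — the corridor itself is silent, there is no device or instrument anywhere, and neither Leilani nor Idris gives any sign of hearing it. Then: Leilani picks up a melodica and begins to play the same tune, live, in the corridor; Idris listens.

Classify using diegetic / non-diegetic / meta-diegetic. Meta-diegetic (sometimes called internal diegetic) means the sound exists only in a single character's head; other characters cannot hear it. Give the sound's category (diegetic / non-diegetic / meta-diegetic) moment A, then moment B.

Moment A: no in-world source exists and no character can hear it — underscore → non-diegetic.
Moment B: a melodica is now a real source in the story world and the characters hear it → diegetic.

non-diegetic, diegetic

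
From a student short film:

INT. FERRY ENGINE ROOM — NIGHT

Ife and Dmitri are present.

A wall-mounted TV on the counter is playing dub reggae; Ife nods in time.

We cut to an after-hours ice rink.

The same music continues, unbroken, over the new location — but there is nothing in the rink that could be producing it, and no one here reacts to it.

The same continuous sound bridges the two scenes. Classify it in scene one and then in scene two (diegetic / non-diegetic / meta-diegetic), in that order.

Scene one: a wall-mounted TV is an on-screen source and Ife reacts to it → diegetic.
Scene two: there is no source in the rink and no one hears it — it's now underscore → non-diegetic.

diegetic, non-diegetic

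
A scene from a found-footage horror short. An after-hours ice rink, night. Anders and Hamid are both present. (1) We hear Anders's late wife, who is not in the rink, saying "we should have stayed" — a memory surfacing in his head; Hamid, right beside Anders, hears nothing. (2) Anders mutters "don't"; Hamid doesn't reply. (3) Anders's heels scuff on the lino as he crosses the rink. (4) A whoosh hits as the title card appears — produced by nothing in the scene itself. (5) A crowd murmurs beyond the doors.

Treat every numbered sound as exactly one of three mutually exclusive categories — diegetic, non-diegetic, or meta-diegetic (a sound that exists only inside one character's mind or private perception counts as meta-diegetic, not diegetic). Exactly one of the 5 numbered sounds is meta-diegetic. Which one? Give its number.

1

(1) the voice is a memory playing only inside Anders's mind; Hamid can't hear it → meta-diegetic.
(2) is diegetic: on-screen dialogue — Anders speaks and Hamid is there to hear.
(3) is diegetic: Anders's footsteps are produced in the story world.
(4) nothing in the scene produces it; it's an accent added for the audience → non-diegetic.
(5) is diegetic: ambient/room sound belonging to the story's physical space.
Only (1) is meta-diegetic.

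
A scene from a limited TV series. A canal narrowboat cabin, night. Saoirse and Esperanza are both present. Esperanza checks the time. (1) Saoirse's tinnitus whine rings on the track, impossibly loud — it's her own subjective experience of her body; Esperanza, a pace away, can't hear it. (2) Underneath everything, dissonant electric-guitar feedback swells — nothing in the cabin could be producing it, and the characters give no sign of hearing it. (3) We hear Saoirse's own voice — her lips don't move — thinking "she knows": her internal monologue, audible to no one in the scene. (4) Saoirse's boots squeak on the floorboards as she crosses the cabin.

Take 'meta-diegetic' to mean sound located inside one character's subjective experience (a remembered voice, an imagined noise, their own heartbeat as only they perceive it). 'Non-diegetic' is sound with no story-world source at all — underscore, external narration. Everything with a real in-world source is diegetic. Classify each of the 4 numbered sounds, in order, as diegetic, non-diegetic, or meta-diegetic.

(1) point-of-audition from inside Saoirse's body; not a sound in the room → meta-diegetic.
Sound (2): score with no on-screen or off-screen source; it exists for the audience alone, so non-diegetic.
Sound (3): Saoirse's thought-voice: a private mental sound no other character can hear, so meta-diegetic.
Sound (4): Saoirse's footsteps are produced in the story world, so diegetic.

meta-diegetic, non-diegetic, meta-diegetic, diegetic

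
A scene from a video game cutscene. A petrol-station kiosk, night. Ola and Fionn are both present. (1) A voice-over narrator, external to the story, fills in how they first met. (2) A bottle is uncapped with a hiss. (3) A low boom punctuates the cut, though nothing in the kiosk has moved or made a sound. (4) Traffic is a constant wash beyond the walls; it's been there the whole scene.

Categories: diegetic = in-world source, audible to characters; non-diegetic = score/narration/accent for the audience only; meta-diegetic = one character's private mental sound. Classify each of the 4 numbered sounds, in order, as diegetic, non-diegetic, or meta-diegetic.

non-diegetic, diegetic, non-diegetic, diegetic

Sound (1): commentary laid over the scene from outside the fiction, so non-diegetic.
(2) the sound comes from a bottle physically present in the location → diegetic.
(3) is non-diegetic: nothing in the scene produces it; it's an accent added for the audience.
(4) is diegetic: it's the actual ambient sound of the location.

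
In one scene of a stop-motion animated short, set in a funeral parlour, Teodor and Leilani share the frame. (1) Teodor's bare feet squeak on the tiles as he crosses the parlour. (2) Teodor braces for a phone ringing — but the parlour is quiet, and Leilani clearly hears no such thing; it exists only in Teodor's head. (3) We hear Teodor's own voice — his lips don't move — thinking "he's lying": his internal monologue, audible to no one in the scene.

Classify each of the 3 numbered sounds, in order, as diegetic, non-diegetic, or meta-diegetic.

diegetic, meta-diegetic, meta-diegetic

(1) it's the physical sound of Teodor moving in the space → diegetic.
(2) Teodor alone 'hears' it — an imagined sound, not present in the space → meta-diegetic.
(3) is meta-diegetic: it's Teodor's unspoken thought, heard only by the audience via his subjectivity.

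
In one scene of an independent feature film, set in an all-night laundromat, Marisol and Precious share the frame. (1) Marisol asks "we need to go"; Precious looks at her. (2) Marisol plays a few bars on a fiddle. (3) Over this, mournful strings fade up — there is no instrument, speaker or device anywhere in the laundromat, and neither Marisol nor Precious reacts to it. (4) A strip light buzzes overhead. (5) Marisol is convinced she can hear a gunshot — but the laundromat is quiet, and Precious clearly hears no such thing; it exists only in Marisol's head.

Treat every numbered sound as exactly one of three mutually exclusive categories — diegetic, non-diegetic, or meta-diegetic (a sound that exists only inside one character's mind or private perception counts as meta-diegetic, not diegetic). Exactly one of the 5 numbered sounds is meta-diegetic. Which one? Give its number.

5

(1) is diegetic: Marisol is a character speaking aloud in the scene.
(2) the instrument and the performer are both in the scene → diegetic.
(3) is non-diegetic: nothing in the laundromat produces it and the characters don't hear it — pure soundtrack.
(4) is diegetic: ambient/room sound belonging to the story's physical space.
(5) is meta-diegetic: subjective to Marisol: the laundromat is silent and Precious hears nothing.
Only (5) is meta-diegetic.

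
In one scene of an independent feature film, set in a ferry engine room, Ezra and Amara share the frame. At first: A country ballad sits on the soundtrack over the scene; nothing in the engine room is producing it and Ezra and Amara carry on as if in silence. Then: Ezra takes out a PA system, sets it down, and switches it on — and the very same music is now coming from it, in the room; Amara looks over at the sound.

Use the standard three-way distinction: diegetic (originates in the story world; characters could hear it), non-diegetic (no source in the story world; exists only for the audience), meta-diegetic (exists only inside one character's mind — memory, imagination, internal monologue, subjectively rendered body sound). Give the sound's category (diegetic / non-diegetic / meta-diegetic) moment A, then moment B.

Moment A: no in-world source exists and no character can hear it — underscore → non-diegetic.
Moment B: a PA system is now a real source in the story world and the characters hear it → diegetic.

non-diegetic, diegetic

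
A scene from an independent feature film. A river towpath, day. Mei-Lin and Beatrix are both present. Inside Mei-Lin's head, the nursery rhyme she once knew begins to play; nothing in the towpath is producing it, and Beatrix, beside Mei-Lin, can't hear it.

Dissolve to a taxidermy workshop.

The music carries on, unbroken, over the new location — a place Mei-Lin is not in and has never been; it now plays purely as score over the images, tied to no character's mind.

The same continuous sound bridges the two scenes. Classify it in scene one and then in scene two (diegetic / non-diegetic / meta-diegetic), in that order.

meta-diegetic, non-diegetic

Scene one: the music exists only inside Mei-Lin's mind; Beatrix can't hear it → meta-diegetic.
Scene two: it's detached from Mei-Lin entirely and plays over unrelated images with no in-world source — conventional underscore → non-diegetic.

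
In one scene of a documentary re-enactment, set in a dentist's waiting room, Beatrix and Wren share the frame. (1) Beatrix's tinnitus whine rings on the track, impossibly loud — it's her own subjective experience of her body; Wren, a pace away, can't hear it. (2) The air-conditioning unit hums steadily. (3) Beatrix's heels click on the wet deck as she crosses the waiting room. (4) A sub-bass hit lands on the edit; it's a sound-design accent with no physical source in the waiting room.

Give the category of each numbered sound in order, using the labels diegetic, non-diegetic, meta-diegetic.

meta-diegetic, diegetic, diegetic, non-diegetic

(1) is meta-diegetic: point-of-audition from inside Beatrix's body; not a sound in the room.
(2) is diegetic: it's the actual ambient sound of the location.
(3) is diegetic: Beatrix's footsteps are produced in the story world.
(4) is non-diegetic: it's a sound-design accent with no in-world source; no one in the scene can hear it.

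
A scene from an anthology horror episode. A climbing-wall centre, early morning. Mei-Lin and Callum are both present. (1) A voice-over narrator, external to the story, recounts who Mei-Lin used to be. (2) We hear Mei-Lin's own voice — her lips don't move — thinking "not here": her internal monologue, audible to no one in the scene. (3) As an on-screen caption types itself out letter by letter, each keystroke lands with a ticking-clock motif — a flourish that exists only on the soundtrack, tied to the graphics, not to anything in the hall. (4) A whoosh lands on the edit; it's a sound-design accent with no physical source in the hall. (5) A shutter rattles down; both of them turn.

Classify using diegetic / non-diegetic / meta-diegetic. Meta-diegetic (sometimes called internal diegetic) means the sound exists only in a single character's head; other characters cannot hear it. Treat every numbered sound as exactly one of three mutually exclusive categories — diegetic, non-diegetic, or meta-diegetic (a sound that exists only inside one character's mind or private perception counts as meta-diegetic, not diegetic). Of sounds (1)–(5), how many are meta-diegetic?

1

Sound (1): commentary laid over the scene from outside the fiction, so non-diegetic.
(2) is meta-diegetic: Mei-Lin's thought-voice: a private mental sound no other character can hear.
(3) it accompanies on-screen graphics, not anything inside the story world → non-diegetic.
Sound (4): an editorial stinger — it belongs to the cut, not the story world, so non-diegetic.
Sound (5): a shutter is a real object/event in the scene's world, so diegetic.
So 1 of the 5 is meta-diegetic: (2).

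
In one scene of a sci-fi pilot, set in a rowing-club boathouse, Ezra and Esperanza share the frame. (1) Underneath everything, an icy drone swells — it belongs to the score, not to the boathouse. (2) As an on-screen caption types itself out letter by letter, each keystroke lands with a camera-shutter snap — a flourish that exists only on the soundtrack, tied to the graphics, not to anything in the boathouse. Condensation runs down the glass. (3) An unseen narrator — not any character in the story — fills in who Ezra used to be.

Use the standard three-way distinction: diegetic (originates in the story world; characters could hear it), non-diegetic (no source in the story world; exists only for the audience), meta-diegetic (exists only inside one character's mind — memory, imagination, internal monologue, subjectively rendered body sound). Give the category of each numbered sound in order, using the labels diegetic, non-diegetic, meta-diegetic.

non-diegetic, non-diegetic, non-diegetic

(1) nothing in the boathouse produces it and the characters don't hear it — pure soundtrack → non-diegetic.
(2) is non-diegetic: the caption isn't part of the story world, so neither is the sound tied to it.
Sound (3): commentary laid over the scene from outside the fiction, so non-diegetic.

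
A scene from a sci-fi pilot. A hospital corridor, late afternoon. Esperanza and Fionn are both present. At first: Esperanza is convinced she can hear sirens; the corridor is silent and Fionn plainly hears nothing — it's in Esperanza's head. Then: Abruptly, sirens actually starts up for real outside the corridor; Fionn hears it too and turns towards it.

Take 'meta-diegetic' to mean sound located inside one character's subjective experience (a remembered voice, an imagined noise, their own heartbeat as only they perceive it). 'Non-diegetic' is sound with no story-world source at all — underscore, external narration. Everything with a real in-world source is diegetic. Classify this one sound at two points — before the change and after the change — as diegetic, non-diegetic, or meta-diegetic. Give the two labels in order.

Before the change: only Esperanza 'hears' it — imagined, in her mind → meta-diegetic.
After the change: now there's a real external source and Fionn hears it too — in the story world → diegetic.

meta-diegetic, diegetic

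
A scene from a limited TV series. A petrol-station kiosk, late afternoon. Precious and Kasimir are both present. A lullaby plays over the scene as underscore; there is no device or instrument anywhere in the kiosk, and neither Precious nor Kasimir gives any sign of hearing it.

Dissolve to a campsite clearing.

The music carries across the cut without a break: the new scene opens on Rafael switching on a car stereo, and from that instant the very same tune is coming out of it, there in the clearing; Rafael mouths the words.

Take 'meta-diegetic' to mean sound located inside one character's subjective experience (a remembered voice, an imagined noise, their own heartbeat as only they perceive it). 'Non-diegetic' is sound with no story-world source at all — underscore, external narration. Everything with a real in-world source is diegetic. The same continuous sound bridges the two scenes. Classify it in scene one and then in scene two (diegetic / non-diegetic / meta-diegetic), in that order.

non-diegetic, diegetic

Scene one: there's no in-world source anywhere and no character hears it — underscore for the audience only → non-diegetic.
Scene two: once Rafael turns on a car stereo, the music has a real source in the story world and Rafael reacts to it → diegetic.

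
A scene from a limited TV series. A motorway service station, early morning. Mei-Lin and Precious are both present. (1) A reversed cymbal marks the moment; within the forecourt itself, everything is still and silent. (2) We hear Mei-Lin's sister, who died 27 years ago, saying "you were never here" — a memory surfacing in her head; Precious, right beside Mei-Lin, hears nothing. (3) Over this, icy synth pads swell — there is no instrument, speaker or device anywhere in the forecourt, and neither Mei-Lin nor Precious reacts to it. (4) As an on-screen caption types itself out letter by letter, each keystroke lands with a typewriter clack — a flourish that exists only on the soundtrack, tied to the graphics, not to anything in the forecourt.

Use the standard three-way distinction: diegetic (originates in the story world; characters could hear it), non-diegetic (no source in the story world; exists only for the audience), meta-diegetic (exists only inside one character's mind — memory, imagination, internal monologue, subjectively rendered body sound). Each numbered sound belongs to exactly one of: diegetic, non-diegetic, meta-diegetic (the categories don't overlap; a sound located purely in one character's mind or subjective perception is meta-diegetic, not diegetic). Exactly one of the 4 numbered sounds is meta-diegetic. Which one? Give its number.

2

(1) is non-diegetic: nothing in the scene produces it; it's an accent added for the audience.
(2) a remembered line, private to Mei-Lin — not present in the room, not audible to Precious → meta-diegetic.
Sound (3): nothing in the forecourt produces it and the characters don't hear it — pure soundtrack, so non-diegetic.
Sound (4): it accompanies on-screen graphics, not anything inside the story world, so non-diegetic.
Only (2) is meta-diegetic.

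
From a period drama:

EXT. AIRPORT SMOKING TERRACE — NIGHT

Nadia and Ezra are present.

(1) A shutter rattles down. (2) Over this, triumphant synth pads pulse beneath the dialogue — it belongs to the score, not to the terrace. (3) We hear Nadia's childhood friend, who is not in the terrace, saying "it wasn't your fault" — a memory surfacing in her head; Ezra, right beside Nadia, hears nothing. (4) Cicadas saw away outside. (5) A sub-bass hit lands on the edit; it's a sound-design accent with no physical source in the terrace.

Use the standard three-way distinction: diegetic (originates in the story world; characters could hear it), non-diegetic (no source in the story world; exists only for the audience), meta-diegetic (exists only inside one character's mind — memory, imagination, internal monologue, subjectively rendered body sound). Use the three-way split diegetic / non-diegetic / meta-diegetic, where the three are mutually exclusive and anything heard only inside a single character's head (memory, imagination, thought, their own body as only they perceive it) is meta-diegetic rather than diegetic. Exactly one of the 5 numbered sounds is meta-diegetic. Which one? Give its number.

3

Sound (1): the sound comes from a shutter physically present in the location, so diegetic.
(2) nothing in the terrace produces it and the characters don't hear it — pure soundtrack → non-diegetic.
(3) the voice is a memory playing only inside Nadia's mind; Ezra can't hear it → meta-diegetic.
(4) is diegetic: cicadas is part of the location's real environment.
(5) nothing in the scene produces it; it's an accent added for the audience → non-diegetic.
Only (3) is meta-diegetic.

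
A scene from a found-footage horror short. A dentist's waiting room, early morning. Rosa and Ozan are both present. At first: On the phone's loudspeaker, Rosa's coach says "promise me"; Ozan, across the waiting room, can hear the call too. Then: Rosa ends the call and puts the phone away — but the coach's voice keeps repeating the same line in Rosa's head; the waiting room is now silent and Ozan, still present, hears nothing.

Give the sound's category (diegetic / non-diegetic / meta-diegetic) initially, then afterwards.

diegetic, meta-diegetic

Initially: the loudspeaker is an in-world source; both Rosa and Ozan hear the call → diegetic.
Afterwards: with the phone off, the voice continues only as Rosa's private mental replay — Ozan can't hear it → meta-diegetic.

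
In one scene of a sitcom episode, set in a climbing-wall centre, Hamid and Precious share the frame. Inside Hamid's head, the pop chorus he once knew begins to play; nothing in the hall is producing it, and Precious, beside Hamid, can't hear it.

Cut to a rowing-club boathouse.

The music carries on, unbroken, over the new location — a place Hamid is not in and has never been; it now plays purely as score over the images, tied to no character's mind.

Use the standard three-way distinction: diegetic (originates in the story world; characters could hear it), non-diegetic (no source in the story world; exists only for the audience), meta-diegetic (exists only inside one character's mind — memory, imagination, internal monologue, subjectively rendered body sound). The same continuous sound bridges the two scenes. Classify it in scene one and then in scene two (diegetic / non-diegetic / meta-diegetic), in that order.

Scene one: the music exists only inside Hamid's mind; Precious can't hear it → meta-diegetic.
Scene two: it's detached from Hamid entirely and plays over unrelated images with no in-world source — conventional underscore → non-diegetic.

meta-diegetic, non-diegetic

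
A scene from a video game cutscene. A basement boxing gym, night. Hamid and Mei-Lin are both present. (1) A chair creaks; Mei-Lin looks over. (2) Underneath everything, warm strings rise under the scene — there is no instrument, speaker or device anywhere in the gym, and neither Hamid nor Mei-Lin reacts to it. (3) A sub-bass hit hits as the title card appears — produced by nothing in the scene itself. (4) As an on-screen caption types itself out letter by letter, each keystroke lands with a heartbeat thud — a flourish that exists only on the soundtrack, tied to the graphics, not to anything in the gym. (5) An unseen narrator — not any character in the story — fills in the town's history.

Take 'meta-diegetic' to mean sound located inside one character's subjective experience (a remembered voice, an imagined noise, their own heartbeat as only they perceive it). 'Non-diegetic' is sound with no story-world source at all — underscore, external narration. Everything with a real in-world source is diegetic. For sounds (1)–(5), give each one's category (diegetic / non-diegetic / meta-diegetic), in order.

Sound (1): the sound comes from a chair physically present in the location, so diegetic.
Sound (2): nothing in the gym produces it and the characters don't hear it — pure soundtrack, so non-diegetic.
(3) it's a sound-design accent with no in-world source; no one in the scene can hear it → non-diegetic.
Sound (4): it accompanies on-screen graphics, not anything inside the story world, so non-diegetic.
(5) external voice-over — not a character, not heard by anyone in the scene → non-diegetic.

diegetic, non-diegetic, non-diegetic, non-diegetic, non-diegetic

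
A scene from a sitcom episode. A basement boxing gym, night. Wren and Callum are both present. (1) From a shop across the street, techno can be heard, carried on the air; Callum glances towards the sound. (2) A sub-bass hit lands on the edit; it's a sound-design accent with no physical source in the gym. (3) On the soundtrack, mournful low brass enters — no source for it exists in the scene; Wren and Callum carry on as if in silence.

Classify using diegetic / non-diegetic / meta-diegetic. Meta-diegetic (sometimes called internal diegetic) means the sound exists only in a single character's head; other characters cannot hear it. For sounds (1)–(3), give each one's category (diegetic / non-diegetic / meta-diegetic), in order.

(1) is diegetic: the music has an off-screen but real-world source and a character hears it.
(2) it's a sound-design accent with no in-world source; no one in the scene can hear it → non-diegetic.
(3) is non-diegetic: it has no source in the story world and no character can hear it — it's underscore.

diegetic, non-diegetic, non-diegetic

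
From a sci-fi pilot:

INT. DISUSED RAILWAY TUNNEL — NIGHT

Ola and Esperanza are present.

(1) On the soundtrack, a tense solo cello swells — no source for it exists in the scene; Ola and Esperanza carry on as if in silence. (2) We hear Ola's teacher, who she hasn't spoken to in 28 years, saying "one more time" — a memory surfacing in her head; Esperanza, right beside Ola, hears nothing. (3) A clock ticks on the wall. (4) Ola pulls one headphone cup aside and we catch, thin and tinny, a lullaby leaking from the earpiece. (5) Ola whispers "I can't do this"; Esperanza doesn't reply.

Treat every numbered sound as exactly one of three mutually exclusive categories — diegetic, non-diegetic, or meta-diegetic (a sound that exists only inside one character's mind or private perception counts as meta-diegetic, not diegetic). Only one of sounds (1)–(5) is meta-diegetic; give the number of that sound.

2

Sound (1): it has no source in the story world and no character can hear it — it's underscore, so non-diegetic.
Sound (2): a remembered line, private to Ola — not present in the room, not audible to Esperanza, so meta-diegetic.
(3) an in-world source (a clock); characters could hear it → diegetic.
Sound (4): the headphones are an on-screen source, so diegetic.
(5) is diegetic: spoken by a character present in the story world.
Only (2) is meta-diegetic.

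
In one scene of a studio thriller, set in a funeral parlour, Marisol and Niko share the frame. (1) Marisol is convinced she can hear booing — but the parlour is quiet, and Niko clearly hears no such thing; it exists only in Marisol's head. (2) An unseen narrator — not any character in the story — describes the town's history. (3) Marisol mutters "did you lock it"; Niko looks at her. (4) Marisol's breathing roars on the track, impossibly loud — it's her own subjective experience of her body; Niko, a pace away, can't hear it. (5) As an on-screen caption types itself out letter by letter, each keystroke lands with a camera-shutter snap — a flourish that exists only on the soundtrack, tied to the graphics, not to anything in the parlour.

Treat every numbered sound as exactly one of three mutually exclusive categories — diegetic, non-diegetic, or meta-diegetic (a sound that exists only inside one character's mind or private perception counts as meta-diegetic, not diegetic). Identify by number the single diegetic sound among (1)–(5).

3

(1) is meta-diegetic: the sound is imagined by Marisol; nothing in the story world is producing it and Niko can't hear it.
(2) the narrator exists outside the story world, addressing only the audience → non-diegetic.
(3) is diegetic: spoken by a character present in the story world.
(4) is meta-diegetic: point-of-audition from inside Marisol's body; not a sound in the room.
(5) is non-diegetic: the caption isn't part of the story world, so neither is the sound tied to it.
Only (3) is diegetic.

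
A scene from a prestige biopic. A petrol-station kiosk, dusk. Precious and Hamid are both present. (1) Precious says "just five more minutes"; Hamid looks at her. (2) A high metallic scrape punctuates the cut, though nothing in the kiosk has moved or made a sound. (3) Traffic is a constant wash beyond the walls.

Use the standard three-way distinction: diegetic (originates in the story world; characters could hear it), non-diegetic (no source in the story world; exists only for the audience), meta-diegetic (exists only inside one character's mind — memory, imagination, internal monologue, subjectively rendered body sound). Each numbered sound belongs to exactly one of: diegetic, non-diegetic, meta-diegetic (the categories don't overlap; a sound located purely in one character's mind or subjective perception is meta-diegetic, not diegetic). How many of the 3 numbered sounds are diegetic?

(1) is diegetic: on-screen dialogue — Precious speaks and Hamid is there to hear.
Sound (2): an editorial stinger — it belongs to the cut, not the story world, so non-diegetic.
(3) traffic is part of the location's real environment → diegetic.
So 2 of the 3 are diegetic: (1), (3).

2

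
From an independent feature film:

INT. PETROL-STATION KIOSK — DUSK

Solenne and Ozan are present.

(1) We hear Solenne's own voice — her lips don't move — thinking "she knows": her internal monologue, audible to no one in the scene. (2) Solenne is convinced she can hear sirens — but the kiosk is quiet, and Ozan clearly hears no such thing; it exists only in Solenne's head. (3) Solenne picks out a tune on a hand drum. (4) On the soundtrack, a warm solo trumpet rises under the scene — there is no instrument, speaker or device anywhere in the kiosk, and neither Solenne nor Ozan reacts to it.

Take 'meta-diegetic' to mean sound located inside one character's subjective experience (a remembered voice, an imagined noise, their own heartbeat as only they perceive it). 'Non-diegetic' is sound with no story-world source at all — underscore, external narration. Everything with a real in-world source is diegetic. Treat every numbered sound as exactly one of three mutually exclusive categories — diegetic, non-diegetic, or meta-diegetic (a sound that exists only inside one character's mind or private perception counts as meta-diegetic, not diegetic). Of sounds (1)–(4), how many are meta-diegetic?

(1) is meta-diegetic: internal monologue — inside Solenne's mind, not spoken into the scene.
(2) subjective to Solenne: the kiosk is silent and Ozan hears nothing → meta-diegetic.
(3) Solenne is producing the music live, in the story world → diegetic.
Sound (4): nothing in the kiosk produces it and the characters don't hear it — pure soundtrack, so non-diegetic.
Meta-diegetic: (1), (2) — that's 2.

2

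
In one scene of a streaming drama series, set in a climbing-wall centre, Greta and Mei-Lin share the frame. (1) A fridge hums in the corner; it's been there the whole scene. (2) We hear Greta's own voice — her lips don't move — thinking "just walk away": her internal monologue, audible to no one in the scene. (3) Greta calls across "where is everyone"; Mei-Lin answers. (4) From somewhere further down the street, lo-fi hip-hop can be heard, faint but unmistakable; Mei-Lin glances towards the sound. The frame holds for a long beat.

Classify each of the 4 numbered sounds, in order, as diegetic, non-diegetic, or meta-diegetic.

(1) ambient/room sound belonging to the story's physical space → diegetic.
Sound (2): it's Greta's unspoken thought, heard only by the audience via her subjectivity, so meta-diegetic.
(3) spoken by a character present in the story world → diegetic.
Sound (4): the music has an off-screen but real-world source and a character hears it, so diegetic.

diegetic, meta-diegetic, diegetic, diegetic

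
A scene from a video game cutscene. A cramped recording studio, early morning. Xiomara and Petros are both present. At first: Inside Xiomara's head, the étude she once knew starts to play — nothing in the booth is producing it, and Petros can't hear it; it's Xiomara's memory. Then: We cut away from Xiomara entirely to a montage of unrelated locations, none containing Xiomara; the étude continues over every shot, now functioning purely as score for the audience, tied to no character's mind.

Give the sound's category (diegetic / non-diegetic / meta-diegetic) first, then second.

First: the music lives inside Xiomara's mind alone; Petros can't hear it → meta-diegetic.
Second: once it plays over shots Xiomara isn't in, detached from any character's subjectivity, it's conventional underscore → non-diegetic.

meta-diegetic, non-diegetic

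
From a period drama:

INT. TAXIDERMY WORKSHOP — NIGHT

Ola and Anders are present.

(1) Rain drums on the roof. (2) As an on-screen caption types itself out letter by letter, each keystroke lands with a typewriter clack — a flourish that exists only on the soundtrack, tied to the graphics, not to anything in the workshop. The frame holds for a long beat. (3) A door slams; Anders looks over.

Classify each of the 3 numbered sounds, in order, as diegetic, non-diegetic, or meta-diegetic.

Sound (1): rain is part of the location's real environment, so diegetic.
(2) is non-diegetic: sound married to a title/caption — outside the diegesis by definition.
Sound (3): the sound comes from a door physically present in the location, so diegetic.

diegetic, non-diegetic, diegetic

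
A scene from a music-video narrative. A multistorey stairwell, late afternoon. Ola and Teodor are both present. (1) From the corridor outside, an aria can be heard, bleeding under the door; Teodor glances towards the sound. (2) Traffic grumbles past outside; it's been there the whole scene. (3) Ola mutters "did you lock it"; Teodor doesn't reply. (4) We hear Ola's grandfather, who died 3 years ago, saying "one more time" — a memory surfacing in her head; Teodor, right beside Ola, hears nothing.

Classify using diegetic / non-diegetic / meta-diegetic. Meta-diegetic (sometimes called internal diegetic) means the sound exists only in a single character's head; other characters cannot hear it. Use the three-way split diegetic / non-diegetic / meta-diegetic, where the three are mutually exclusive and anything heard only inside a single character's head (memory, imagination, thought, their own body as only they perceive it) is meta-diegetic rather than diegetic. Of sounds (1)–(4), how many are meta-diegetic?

1

Sound (1): it's coming from the corridor outside — a location within the story world — and Teodor reacts, so diegetic.
Sound (2): traffic is part of the location's real environment, so diegetic.
Sound (3): Ola is a character speaking aloud in the scene, so diegetic.
Sound (4): the voice is a memory playing only inside Ola's mind; Teodor can't hear it, so meta-diegetic.
So 1 of the 4 is meta-diegetic: (4).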